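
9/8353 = 9/8353  =  0.00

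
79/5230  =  79/5230 = 0.02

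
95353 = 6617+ 88736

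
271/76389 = 271/76389 = 0.00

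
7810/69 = 113 + 13/69 = 113.19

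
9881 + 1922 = 11803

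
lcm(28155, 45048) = 225240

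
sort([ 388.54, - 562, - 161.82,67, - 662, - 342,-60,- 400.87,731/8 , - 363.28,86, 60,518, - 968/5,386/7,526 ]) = [ - 662, - 562, - 400.87, - 363.28, - 342, - 968/5, - 161.82, - 60, 386/7 , 60,67,86,731/8, 388.54,518,  526 ] 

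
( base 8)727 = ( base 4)13113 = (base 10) 471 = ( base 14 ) 259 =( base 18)183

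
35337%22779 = 12558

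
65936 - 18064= 47872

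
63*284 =17892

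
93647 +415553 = 509200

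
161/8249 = 161/8249 = 0.02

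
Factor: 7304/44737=8/49=2^3*7^( - 2 )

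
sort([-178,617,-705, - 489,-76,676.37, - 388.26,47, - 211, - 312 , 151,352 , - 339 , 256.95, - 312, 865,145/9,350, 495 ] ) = [ - 705, - 489,-388.26, - 339, - 312, - 312, -211,-178, - 76,145/9, 47,151 , 256.95,  350, 352, 495,617, 676.37, 865]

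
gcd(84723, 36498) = 3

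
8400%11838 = 8400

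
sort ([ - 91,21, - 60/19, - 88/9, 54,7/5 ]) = [-91, - 88/9, - 60/19, 7/5, 21,54 ] 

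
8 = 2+6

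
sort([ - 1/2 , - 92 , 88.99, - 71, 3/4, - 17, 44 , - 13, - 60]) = [ - 92 , - 71 , - 60, - 17,  -  13, - 1/2, 3/4,  44, 88.99]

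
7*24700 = 172900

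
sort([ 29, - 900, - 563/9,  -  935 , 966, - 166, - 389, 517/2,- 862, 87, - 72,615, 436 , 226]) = [ - 935,  -  900, - 862, - 389, - 166,-72, - 563/9, 29, 87,226, 517/2,436,615 , 966]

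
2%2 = 0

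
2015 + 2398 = 4413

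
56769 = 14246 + 42523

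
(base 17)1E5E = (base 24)FHA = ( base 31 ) 9d6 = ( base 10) 9058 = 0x2362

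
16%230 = 16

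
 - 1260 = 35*( - 36 ) 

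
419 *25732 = 10781708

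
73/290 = 73/290 = 0.25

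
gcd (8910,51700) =110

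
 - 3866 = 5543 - 9409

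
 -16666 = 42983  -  59649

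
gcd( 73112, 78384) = 8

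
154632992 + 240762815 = 395395807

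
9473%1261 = 646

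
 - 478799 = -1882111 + 1403312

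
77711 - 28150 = 49561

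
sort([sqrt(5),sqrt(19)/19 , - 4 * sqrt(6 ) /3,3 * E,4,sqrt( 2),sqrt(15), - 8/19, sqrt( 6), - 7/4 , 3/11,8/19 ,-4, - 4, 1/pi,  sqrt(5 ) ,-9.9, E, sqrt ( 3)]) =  [-9.9, - 4 , - 4 ,  -  4 * sqrt( 6)/3, - 7/4 ,-8/19,sqrt( 19 )/19, 3/11, 1/pi, 8/19,sqrt (2),  sqrt(3),sqrt( 5), sqrt(5 ),sqrt( 6), E, sqrt( 15 ) , 4,  3*E]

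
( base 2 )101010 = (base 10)42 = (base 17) 28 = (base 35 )17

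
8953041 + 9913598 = 18866639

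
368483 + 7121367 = 7489850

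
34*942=32028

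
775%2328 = 775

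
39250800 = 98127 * 400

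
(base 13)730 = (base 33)141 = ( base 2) 10011000110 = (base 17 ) 43f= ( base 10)1222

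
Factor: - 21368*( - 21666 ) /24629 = 2^4*3^1*11^( - 1)*23^1*157^1* 2239^( - 1) * 2671^1  =  462959088/24629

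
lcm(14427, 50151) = 1053171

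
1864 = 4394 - 2530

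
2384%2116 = 268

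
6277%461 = 284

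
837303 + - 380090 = 457213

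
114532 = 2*57266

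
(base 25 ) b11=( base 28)8md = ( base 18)1357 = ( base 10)6901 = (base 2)1101011110101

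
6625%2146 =187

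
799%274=251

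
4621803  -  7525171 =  - 2903368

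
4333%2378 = 1955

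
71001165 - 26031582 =44969583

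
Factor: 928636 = 2^2*31^1*7489^1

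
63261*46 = 2910006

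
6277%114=7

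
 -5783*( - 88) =508904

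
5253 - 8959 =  - 3706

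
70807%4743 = 4405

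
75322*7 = 527254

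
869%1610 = 869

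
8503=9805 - 1302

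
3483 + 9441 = 12924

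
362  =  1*362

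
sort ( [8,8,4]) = [ 4, 8, 8]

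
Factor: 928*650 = 603200 = 2^6*5^2*13^1*29^1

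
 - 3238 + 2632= -606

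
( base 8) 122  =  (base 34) 2E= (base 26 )34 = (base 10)82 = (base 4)1102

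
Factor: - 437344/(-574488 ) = 692/909 = 2^2*3^( - 2 ) *101^ (  -  1)*173^1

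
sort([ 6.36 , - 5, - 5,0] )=[ - 5, - 5,0,6.36] 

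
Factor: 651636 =2^2*3^2 * 23^1*787^1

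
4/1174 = 2/587  =  0.00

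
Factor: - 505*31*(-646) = 10113130 = 2^1*5^1*17^1 * 19^1*31^1*101^1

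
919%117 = 100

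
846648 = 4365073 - 3518425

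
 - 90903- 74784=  - 165687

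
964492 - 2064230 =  - 1099738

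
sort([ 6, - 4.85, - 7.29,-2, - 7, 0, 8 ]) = [ - 7.29, - 7, -4.85, - 2, 0, 6,8 ] 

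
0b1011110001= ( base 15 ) 353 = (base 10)753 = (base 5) 11003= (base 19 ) 21c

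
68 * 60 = 4080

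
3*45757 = 137271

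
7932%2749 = 2434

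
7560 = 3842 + 3718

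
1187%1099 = 88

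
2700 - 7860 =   -  5160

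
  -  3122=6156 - 9278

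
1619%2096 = 1619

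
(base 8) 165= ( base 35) 3c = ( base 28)45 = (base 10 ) 117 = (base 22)57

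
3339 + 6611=9950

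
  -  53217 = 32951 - 86168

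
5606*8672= 48615232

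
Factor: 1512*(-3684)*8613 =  - 2^5 *3^7*7^1 * 11^1 * 29^1*307^1 = - 47976201504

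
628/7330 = 314/3665 =0.09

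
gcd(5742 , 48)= 6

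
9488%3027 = 407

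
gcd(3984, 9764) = 4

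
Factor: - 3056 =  - 2^4*191^1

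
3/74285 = 3/74285 = 0.00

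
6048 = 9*672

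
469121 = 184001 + 285120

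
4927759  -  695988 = 4231771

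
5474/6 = 2737/3 = 912.33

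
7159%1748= 167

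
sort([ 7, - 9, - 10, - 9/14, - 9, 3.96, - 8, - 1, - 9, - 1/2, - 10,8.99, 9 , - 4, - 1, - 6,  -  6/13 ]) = [ - 10 ,-10, - 9,-9, - 9, -8, - 6, - 4, - 1,-1, - 9/14,-1/2 , - 6/13,3.96, 7,8.99,  9]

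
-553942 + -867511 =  - 1421453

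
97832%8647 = 2715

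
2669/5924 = 2669/5924 = 0.45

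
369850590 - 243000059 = 126850531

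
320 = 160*2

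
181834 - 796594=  - 614760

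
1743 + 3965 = 5708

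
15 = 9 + 6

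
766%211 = 133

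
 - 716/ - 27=716/27 = 26.52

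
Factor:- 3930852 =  - 2^2 * 3^1*327571^1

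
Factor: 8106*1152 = 9338112 = 2^8*3^3*7^1 *193^1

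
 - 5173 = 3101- 8274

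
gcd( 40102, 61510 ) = 2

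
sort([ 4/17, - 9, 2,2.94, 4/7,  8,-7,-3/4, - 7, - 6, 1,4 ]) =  [ - 9, - 7, - 7,-6, - 3/4, 4/17,4/7,  1,2, 2.94, 4,8 ] 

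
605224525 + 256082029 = 861306554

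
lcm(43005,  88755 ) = 4171485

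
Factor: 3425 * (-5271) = - 18053175 = - 3^1*5^2*7^1*137^1 * 251^1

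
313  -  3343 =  - 3030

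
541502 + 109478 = 650980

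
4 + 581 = 585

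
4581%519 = 429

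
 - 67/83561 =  - 67/83561 = - 0.00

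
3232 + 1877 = 5109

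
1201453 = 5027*239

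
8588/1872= 4 + 275/468 = 4.59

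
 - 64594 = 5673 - 70267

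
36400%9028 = 288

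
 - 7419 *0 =0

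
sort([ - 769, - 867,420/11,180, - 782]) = [ - 867,-782,-769,420/11 , 180] 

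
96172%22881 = 4648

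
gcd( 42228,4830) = 138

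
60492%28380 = 3732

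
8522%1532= 862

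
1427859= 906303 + 521556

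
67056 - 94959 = - 27903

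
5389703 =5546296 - 156593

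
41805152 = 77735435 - 35930283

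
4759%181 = 53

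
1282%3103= 1282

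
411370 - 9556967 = -9145597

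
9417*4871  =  45870207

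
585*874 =511290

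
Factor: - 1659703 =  - 23^1 * 72161^1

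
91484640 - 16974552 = 74510088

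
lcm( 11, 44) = 44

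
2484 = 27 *92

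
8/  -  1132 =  -1 +281/283 = -0.01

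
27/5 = 5 + 2/5 = 5.40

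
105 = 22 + 83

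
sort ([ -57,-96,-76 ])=[-96 , - 76, - 57]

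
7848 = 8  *981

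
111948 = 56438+55510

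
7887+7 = 7894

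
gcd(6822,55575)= 9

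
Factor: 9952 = 2^5 * 311^1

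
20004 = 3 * 6668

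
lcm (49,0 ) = 0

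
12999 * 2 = 25998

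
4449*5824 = 25910976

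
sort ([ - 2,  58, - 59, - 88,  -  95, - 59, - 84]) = [ - 95,-88, - 84,-59, - 59, - 2, 58]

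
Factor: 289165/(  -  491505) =-383/651 = - 3^( - 1) * 7^ (-1)*31^( - 1 ) * 383^1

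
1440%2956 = 1440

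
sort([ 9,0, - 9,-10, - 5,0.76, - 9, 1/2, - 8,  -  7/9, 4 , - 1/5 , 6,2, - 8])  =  [ - 10, - 9, - 9, - 8, - 8 ,  -  5 , - 7/9, - 1/5, 0,1/2,0.76,2,4 , 6, 9 ]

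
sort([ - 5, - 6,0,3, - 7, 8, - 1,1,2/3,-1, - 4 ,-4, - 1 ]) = [-7, - 6, - 5, - 4, - 4, -1, - 1, - 1, 0, 2/3,1 , 3, 8 ] 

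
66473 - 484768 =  - 418295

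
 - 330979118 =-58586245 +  - 272392873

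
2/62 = 1/31 = 0.03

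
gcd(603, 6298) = 67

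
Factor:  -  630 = -2^1*3^2*5^1 * 7^1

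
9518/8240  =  4759/4120 = 1.16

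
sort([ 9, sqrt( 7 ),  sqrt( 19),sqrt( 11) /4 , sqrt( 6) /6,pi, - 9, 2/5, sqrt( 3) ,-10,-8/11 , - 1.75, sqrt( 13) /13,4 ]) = [ - 10, - 9, - 1.75, - 8/11,sqrt(13 ) /13,2/5,  sqrt( 6)/6,sqrt( 11)/4,sqrt( 3), sqrt( 7 ) , pi,  4,sqrt( 19), 9 ]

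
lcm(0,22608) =0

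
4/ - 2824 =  - 1/706 = - 0.00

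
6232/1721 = 3 + 1069/1721 = 3.62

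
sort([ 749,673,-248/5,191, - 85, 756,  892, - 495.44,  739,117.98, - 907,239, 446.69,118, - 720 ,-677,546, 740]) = [ -907, - 720,-677, -495.44, - 85, - 248/5, 117.98,118, 191, 239,446.69,  546,673,739,740  ,  749,756,892]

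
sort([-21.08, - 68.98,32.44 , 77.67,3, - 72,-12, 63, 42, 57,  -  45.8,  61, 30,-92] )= [ - 92,-72, - 68.98 , - 45.8, - 21.08,-12,3,30,32.44,  42 , 57,61 , 63,77.67] 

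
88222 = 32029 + 56193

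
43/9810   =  43/9810 = 0.00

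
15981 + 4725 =20706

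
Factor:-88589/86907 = -3^(-1)*59^(- 1 )*491^(-1)*88589^1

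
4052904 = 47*86232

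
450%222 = 6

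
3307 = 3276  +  31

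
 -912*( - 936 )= 853632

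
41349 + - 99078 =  - 57729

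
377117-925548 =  - 548431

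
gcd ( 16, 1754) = 2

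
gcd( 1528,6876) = 764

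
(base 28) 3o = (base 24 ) 4c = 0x6C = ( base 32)3c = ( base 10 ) 108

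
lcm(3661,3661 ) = 3661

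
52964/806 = 65+ 287/403 = 65.71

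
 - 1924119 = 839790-2763909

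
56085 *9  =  504765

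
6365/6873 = 6365/6873 = 0.93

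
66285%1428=597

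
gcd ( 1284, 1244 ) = 4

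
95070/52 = 1828  +  7/26 = 1828.27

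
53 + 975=1028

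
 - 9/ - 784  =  9/784=0.01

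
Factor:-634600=-2^3*5^2*19^1*167^1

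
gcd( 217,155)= 31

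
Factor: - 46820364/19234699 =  - 2^2 * 3^1*11^( - 1)*23^1 * 41^(-1)*42649^(-1 )*169639^1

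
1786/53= 33+37/53  =  33.70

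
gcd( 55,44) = 11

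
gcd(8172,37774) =2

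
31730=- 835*(-38 )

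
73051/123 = 593+112/123 = 593.91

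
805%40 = 5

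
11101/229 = 11101/229=48.48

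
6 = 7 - 1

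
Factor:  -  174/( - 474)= 29^1*79^( - 1 )  =  29/79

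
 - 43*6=-258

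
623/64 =623/64 = 9.73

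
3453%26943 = 3453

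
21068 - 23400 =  - 2332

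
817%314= 189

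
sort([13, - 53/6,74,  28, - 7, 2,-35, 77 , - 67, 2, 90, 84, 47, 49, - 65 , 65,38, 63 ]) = [ - 67, - 65,-35 ,-53/6, - 7, 2,2,13,28, 38, 47 , 49,63, 65,74,77,  84 , 90]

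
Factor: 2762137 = 7^1*197^1*2003^1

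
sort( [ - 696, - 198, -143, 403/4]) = [ - 696, - 198,  -  143,403/4]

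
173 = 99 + 74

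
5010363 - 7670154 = - 2659791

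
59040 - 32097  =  26943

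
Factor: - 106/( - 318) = 1/3 =3^( - 1 )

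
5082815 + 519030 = 5601845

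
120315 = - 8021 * (-15 ) 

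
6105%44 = 33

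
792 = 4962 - 4170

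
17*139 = 2363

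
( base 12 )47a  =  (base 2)1010011110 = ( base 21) 1AJ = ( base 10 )670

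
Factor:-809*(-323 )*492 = 2^2*3^1*17^1*19^1*41^1 *809^1 = 128563044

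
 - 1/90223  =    -  1 +90222/90223 = -0.00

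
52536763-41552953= 10983810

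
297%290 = 7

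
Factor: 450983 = 13^1 * 113^1* 307^1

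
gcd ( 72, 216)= 72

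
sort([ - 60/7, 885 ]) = [ - 60/7,885 ]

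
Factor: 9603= 3^2*11^1*97^1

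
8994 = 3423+5571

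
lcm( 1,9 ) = 9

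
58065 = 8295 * 7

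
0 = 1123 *0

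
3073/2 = 1536+1/2 = 1536.50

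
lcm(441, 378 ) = 2646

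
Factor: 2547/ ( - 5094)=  - 2^ ( - 1 ) = - 1/2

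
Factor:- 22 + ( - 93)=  - 5^1*23^1  =  - 115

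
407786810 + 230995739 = 638782549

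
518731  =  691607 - 172876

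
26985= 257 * 105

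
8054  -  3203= 4851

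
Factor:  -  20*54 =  - 1080 = - 2^3*3^3*5^1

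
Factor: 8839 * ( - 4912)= - 2^4*307^1*8839^1  =  - 43417168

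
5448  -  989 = 4459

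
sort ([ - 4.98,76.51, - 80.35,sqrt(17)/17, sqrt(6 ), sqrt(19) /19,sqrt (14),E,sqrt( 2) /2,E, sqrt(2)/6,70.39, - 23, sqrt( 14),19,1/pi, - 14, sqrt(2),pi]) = [ - 80.35, - 23,-14, - 4.98, sqrt(19)/19,  sqrt( 2)/6,sqrt( 17)/17,1/pi, sqrt( 2) /2,sqrt ( 2),sqrt( 6),  E,E , pi,sqrt ( 14), sqrt(14), 19,70.39,76.51]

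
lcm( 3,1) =3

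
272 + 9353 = 9625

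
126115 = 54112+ 72003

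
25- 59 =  - 34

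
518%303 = 215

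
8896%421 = 55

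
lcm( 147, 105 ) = 735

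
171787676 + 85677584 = 257465260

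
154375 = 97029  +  57346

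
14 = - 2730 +2744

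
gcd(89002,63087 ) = 1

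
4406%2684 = 1722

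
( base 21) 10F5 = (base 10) 9581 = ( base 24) gf5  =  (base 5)301311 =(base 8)22555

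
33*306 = 10098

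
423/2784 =141/928 = 0.15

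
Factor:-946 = -2^1 * 11^1 * 43^1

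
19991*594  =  11874654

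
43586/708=21793/354 = 61.56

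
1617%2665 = 1617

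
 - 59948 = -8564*7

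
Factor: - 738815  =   -5^1*  7^1*11^1 * 19^1*101^1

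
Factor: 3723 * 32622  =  121451706 = 2^1*3^2 * 17^1 * 73^1 * 5437^1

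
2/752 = 1/376=0.00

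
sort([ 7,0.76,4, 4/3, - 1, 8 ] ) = [ - 1 , 0.76, 4/3, 4,7, 8] 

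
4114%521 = 467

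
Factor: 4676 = 2^2*7^1*167^1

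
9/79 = 9/79  =  0.11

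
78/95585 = 78/95585= 0.00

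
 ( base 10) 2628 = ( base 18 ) 820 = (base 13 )1272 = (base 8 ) 5104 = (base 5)41003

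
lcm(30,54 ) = 270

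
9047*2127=19242969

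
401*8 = 3208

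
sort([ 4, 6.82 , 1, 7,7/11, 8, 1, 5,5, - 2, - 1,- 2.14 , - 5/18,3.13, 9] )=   [ - 2.14 , - 2, - 1, - 5/18, 7/11,1,1, 3.13, 4,  5, 5, 6.82,7,8,9] 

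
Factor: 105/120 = 7/8 = 2^( - 3)*7^1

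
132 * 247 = 32604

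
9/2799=1/311= 0.00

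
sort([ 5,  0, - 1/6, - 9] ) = [ - 9, - 1/6,  0,  5]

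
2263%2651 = 2263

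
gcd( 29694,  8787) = 303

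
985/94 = 10 + 45/94 = 10.48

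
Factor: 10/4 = 2^( - 1 )*5^1 = 5/2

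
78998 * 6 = 473988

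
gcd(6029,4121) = 1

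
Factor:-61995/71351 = -3^1*5^1*7^( - 1)*4133^1*10193^ (- 1)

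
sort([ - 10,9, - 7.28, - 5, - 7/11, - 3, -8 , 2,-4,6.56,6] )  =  [-10,-8, - 7.28, - 5, - 4, - 3 , - 7/11,2 , 6, 6.56,9 ]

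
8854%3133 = 2588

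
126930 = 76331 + 50599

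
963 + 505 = 1468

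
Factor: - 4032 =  - 2^6*3^2*7^1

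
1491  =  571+920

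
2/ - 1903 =-1 + 1901/1903= - 0.00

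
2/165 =2/165  =  0.01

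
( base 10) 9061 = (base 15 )2a41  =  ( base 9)13377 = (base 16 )2365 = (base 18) 19H7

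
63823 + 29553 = 93376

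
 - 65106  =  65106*( - 1 )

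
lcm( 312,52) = 312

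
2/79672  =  1/39836 = 0.00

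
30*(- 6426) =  - 192780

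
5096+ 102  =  5198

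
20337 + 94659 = 114996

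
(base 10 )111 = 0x6F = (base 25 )4b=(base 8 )157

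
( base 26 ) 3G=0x5E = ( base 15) 64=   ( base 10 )94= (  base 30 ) 34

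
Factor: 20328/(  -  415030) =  -12/245  =  - 2^2 *3^1 * 5^( -1 )*7^( - 2) 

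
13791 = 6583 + 7208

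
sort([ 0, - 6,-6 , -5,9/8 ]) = [ - 6,  -  6, - 5, 0,9/8]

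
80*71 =5680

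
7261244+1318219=8579463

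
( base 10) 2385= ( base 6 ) 15013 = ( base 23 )4bg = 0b100101010001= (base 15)a90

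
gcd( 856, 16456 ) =8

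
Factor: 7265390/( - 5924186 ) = -5^1*11^1 * 257^2*2962093^( - 1) = - 3632695/2962093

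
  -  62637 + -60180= - 122817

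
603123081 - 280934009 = 322189072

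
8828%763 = 435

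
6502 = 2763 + 3739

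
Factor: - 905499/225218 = - 2^( - 1 )*3^4*1597^1*16087^( - 1) =- 129357/32174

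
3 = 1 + 2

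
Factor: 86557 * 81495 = 3^2 * 5^1*101^1*857^1 * 1811^1 = 7053962715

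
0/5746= 0 = 0.00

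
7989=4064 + 3925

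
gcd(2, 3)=1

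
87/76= 87/76=1.14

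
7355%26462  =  7355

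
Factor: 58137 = 3^1*19379^1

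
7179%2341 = 156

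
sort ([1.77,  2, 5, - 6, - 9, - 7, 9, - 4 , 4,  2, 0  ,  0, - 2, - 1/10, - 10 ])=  [ - 10, - 9, - 7 ,-6,  -  4,-2 , - 1/10, 0,0,1.77, 2,  2, 4, 5, 9]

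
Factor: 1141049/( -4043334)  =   - 2^( -1)*3^( - 1 )*7^1*13^1  *  313^( - 1 )*2153^ ( - 1 )*12539^1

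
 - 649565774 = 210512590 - 860078364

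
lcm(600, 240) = 1200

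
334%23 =12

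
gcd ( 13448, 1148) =164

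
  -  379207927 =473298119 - 852506046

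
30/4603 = 30/4603 = 0.01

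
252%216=36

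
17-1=16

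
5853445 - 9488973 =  - 3635528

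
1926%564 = 234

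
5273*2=10546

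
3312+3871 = 7183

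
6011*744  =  4472184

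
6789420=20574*330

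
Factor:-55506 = -2^1*3^1*11^1*29^2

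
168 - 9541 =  - 9373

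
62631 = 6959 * 9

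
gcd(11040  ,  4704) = 96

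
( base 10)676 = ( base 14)364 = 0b1010100100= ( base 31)lp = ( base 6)3044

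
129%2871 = 129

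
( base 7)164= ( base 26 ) 3H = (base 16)5f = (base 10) 95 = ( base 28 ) 3b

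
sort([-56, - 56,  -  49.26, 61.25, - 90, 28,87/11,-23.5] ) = [- 90,-56,-56,  -  49.26, - 23.5, 87/11, 28,  61.25 ] 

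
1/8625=1/8625 = 0.00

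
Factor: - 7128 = -2^3 * 3^4*11^1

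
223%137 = 86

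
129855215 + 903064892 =1032920107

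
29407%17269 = 12138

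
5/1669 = 5/1669 = 0.00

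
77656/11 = 7059 + 7/11 = 7059.64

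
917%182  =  7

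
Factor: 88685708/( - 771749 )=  - 2^2*11^ (-1 )*17^(-1)*4127^(  -  1)*22171427^1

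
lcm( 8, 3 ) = 24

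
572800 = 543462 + 29338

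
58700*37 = 2171900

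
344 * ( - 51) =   -  17544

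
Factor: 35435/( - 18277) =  - 5^1*7^( - 2)*19^1 = - 95/49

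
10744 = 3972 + 6772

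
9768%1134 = 696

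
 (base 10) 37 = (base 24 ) 1d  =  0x25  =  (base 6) 101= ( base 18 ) 21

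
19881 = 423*47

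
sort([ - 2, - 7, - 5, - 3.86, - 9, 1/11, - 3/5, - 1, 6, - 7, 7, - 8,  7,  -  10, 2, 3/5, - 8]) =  [  -  10, - 9,  -  8, - 8, - 7  , - 7, - 5 , - 3.86, - 2,  -  1,-3/5 , 1/11, 3/5,2,6,  7,7 ]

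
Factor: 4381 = 13^1*337^1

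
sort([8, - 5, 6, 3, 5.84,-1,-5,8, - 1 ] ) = [ - 5, - 5,-1,-1,3,5.84, 6 , 8, 8 ] 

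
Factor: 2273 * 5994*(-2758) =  - 2^2*3^4* 7^1 * 37^1 *197^1*2273^1 = - 37575990396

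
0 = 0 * 895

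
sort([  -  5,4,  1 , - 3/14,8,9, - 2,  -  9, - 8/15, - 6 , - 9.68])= [ - 9.68, - 9, - 6, - 5, - 2, -8/15, - 3/14,1, 4,8, 9]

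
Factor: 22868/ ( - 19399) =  - 2^2 * 19^(  -  1) *1021^( - 1)*5717^1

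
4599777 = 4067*1131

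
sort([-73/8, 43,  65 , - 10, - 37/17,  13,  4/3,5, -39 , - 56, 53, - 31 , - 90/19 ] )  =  [ -56, - 39, - 31, - 10, - 73/8,-90/19, - 37/17 , 4/3 , 5,13, 43,53, 65 ] 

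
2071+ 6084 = 8155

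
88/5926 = 44/2963=0.01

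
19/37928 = 19/37928 = 0.00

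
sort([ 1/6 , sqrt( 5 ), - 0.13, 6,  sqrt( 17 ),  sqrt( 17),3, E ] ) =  [-0.13, 1/6, sqrt( 5 ),  E, 3, sqrt(17), sqrt( 17 ) , 6 ]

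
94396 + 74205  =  168601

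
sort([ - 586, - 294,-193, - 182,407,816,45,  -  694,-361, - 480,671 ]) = [  -  694,-586,-480,-361,  -  294, - 193, - 182,45, 407,671,816 ]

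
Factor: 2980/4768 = 2^(  -  3) *5^1 = 5/8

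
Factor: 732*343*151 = 2^2 * 3^1*7^3*61^1*151^1 = 37912476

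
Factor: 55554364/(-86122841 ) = -2^2*7^( - 3)*251087^( -1 )*13888591^1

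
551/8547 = 551/8547 = 0.06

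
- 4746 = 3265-8011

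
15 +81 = 96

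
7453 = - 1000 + 8453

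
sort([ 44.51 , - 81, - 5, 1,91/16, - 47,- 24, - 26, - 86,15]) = [ - 86, - 81, - 47,  -  26, - 24, - 5, 1, 91/16, 15, 44.51]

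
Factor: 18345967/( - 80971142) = - 2^( - 1)*7^( - 1 )*1051^( - 1 )  *  5503^( - 1) * 18345967^1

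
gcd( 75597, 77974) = 1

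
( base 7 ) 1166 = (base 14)236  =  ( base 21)kk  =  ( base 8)670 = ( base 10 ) 440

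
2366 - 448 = 1918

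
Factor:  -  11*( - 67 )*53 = 11^1*53^1*67^1=39061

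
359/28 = 12+ 23/28 = 12.82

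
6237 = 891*7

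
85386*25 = 2134650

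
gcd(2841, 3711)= 3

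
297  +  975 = 1272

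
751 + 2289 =3040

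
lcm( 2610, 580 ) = 5220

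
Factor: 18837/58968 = 2^( -3)*3^( - 2)*23^1 = 23/72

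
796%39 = 16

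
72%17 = 4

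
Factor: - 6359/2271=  - 3^ ( - 1 )*757^(- 1) * 6359^1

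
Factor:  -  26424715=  - 5^1*17^2*18287^1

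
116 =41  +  75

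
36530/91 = 401 + 3/7 = 401.43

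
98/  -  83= -98/83 = -1.18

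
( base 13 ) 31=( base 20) 20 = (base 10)40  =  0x28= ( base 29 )1b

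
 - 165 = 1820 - 1985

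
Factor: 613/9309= 3^(- 1)  *  29^(-1)*107^( - 1)*613^1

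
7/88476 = 7/88476  =  0.00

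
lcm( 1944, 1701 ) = 13608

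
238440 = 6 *39740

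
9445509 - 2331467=7114042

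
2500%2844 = 2500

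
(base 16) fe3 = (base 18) C9H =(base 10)4067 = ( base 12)242b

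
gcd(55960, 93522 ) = 2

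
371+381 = 752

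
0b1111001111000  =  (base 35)6CU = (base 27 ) AIO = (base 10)7800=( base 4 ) 1321320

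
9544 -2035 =7509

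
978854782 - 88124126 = 890730656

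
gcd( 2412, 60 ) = 12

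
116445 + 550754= 667199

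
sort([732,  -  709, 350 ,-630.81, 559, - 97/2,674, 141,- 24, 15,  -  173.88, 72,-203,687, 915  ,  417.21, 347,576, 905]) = [ - 709, - 630.81, - 203, - 173.88, - 97/2, - 24,15,72,141, 347, 350,417.21,559, 576,674,687 , 732, 905, 915 ]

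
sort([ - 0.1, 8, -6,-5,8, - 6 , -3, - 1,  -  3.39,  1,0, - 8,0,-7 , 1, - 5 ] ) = [ - 8,-7 , - 6,-6, - 5, - 5, - 3.39,-3, - 1, - 0.1,  0,0, 1,1,8,8]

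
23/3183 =23/3183=0.01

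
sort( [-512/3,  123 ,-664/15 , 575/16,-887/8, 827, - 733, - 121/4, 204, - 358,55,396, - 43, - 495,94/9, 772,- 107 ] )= [ - 733 ,-495 , - 358,-512/3, - 887/8, - 107, - 664/15, - 43, - 121/4, 94/9, 575/16 , 55, 123,204, 396,772,827 ]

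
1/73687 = 1/73687= 0.00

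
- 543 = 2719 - 3262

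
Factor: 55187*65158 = 3595874546 = 2^1*11^1*29^1*173^1 * 32579^1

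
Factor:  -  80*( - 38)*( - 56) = -2^8*5^1*7^1*19^1  =  - 170240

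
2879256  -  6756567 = - 3877311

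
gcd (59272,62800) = 8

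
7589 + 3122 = 10711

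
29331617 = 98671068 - 69339451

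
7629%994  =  671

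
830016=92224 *9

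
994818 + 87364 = 1082182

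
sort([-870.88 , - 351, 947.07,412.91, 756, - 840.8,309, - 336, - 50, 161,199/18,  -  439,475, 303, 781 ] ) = [ - 870.88, - 840.8,-439, - 351, - 336, - 50,199/18, 161, 303,  309,412.91,475, 756,781,947.07]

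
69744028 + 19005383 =88749411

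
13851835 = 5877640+7974195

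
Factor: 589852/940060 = 5^( - 1)*11^( - 1)*239^1*  617^1 * 4273^(-1) = 147463/235015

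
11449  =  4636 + 6813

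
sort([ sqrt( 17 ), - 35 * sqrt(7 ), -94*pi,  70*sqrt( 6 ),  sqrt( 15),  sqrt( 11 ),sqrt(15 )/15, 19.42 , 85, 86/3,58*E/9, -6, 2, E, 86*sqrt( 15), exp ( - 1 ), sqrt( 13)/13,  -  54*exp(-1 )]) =[ - 94*pi, -35 *sqrt( 7 ),  -  54*exp ( - 1 ),-6 , sqrt( 15) /15, sqrt( 13)/13, exp( - 1 ), 2,E, sqrt( 11 ) , sqrt (15 ),sqrt(17), 58*E/9, 19.42,  86/3,85, 70*sqrt(6 ), 86*sqrt( 15 )]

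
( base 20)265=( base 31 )TQ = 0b1110011101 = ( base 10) 925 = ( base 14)4A1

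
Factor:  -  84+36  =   - 2^4*3^1 = -48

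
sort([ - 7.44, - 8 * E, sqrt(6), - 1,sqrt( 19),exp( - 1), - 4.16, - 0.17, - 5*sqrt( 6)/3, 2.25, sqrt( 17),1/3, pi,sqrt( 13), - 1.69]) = [-8*E, - 7.44, - 4.16,- 5* sqrt( 6)/3, - 1.69, - 1, - 0.17, 1/3,exp( - 1),2.25 , sqrt (6), pi, sqrt (13), sqrt (17),sqrt( 19 )]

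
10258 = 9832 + 426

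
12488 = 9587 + 2901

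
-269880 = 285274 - 555154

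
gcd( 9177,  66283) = 7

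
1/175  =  1/175 = 0.01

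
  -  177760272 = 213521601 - 391281873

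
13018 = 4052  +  8966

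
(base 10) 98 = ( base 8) 142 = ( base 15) 68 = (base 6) 242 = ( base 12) 82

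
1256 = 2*628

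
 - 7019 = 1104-8123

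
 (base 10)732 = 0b1011011100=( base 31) NJ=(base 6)3220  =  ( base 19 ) 20A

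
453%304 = 149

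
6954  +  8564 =15518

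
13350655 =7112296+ 6238359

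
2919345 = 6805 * 429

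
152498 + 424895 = 577393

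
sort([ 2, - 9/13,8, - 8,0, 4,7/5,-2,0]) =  [ - 8,- 2, - 9/13, 0 , 0,7/5, 2, 4,8 ]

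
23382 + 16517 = 39899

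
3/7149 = 1/2383 = 0.00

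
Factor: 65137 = 53^1*1229^1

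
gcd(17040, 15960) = 120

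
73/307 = 73/307  =  0.24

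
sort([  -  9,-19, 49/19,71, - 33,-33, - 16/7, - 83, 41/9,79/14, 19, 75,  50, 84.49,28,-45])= [ - 83,-45, -33, - 33, - 19, - 9, - 16/7,49/19,41/9,79/14,19, 28, 50,71 , 75, 84.49] 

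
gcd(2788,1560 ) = 4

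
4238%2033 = 172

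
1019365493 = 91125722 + 928239771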